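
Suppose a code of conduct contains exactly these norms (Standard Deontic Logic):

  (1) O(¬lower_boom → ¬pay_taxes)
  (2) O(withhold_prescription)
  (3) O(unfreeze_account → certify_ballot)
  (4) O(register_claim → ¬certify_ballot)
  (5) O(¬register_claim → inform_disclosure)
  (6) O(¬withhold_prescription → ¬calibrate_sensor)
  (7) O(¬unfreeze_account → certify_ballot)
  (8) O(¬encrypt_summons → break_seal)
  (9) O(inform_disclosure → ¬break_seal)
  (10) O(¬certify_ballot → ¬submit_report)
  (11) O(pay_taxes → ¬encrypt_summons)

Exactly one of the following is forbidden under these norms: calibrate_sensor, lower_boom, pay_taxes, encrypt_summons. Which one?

pay_taxes

By case analysis on unfreeze_account: premise 3 gives O(unfreeze_account → certify_ballot) and premise 7 gives O(¬unfreeze_account → certify_ballot), so O(certify_ballot) either way.
The contrapositive of premise 4 (O(register_claim → ¬certify_ballot)) is O(certify_ballot → ¬register_claim), and O(certify_ballot) is already established, so O(¬register_claim).
From O(¬register_claim) and premise 5, O(¬register_claim → inform_disclosure), we obtain O(inform_disclosure).
With premise 9, O(inform_disclosure → ¬break_seal), the K-axiom yields O(¬break_seal).
The contrapositive of premise 8 (O(¬encrypt_summons → break_seal)) is O(¬break_seal → encrypt_summons), and O(¬break_seal) is already established, so O(encrypt_summons).
The contrapositive of premise 11 (O(pay_taxes → ¬encrypt_summons)) is O(encrypt_summons → ¬pay_taxes), and O(encrypt_summons) is already established, so O(¬pay_taxes).
So O(¬pay_taxes) holds, i.e. pay_taxes is forbidden. None of the other listed options is forbidden under the premises.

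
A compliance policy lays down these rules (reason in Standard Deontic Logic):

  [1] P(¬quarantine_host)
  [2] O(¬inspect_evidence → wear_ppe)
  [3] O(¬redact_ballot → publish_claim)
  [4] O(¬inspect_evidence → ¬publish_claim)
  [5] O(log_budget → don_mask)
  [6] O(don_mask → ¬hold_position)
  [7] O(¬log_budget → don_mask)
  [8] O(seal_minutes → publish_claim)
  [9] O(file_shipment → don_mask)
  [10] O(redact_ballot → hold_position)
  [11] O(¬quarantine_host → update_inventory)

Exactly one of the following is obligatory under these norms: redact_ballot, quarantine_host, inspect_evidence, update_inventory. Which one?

By case analysis on ¬log_budget: premise 7 gives O(¬log_budget → don_mask) and premise 5 gives O(log_budget → don_mask), so O(don_mask) either way.
Premise 6 is O(don_mask → ¬hold_position); since O(don_mask), deontic closure gives O(¬hold_position).
The contrapositive of premise 10 (O(redact_ballot → hold_position)) is O(¬hold_position → ¬redact_ballot), and O(¬hold_position) is already established, so O(¬redact_ballot).
Applying K to premise 3 (O(¬redact_ballot → publish_claim)) and O(¬redact_ballot) yields O(publish_claim).
Premise 4 is O(¬inspect_evidence → ¬publish_claim); contrapositively O(publish_claim → inspect_evidence). Since O(publish_claim) holds, K gives O(inspect_evidence).
So O(inspect_evidence) holds — inspect_evidence is obligatory. None of the other listed options is made obligatory by any chain of premises.

inspect_evidence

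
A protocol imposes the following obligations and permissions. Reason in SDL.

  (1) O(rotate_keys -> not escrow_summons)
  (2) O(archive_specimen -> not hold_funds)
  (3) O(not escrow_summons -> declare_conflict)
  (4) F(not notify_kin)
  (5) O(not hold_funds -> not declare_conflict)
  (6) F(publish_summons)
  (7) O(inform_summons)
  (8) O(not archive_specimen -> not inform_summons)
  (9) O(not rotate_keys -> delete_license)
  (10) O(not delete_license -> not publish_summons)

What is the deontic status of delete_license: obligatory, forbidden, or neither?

Premise 7 states O(inform_summons) outright.
Premise 8, O(not archive_specimen -> not inform_summons), contraposes to O(inform_summons -> archive_specimen); with O(inform_summons) we get O(archive_specimen).
With premise 2, O(archive_specimen -> not hold_funds), the K-axiom yields O(not hold_funds).
From O(not hold_funds) and premise 5, O(not hold_funds -> not declare_conflict), we obtain O(not declare_conflict).
The contrapositive of premise 3 (O(not escrow_summons -> declare_conflict)) is O(not declare_conflict -> escrow_summons), and O(not declare_conflict) is already established, so O(escrow_summons).
The contrapositive of premise 1 (O(rotate_keys -> not escrow_summons)) is O(escrow_summons -> not rotate_keys), and O(escrow_summons) is already established, so O(not rotate_keys).
From O(not rotate_keys) and premise 9, O(not rotate_keys -> delete_license), we obtain O(delete_license).
Premises 4, 6, 10 do not contribute to this derivation.
Hence delete_license is obligatory.

Obligatory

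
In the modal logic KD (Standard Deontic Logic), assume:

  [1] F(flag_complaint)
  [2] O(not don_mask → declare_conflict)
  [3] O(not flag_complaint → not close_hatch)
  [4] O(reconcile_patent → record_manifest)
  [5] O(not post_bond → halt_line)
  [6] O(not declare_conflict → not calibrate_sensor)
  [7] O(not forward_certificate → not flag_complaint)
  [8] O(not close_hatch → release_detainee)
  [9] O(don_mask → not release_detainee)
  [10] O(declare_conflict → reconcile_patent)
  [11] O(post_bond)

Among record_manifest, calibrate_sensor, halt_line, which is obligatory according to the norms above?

Premise 1, F(flag_complaint), is equivalent to O(not flag_complaint).
From O(not flag_complaint) and premise 3, O(not flag_complaint → not close_hatch), we obtain O(not close_hatch).
Premise 8 is O(not close_hatch → release_detainee); since O(not close_hatch), deontic closure gives O(release_detainee).
The contrapositive of premise 9 (O(don_mask → not release_detainee)) is O(release_detainee → not don_mask), and O(release_detainee) is already established, so O(not don_mask).
Premise 2 is O(not don_mask → declare_conflict); since O(not don_mask), deontic closure gives O(declare_conflict).
Applying K to premise 10 (O(declare_conflict → reconcile_patent)) and O(declare_conflict) yields O(reconcile_patent).
Premise 4 is O(reconcile_patent → record_manifest); since O(reconcile_patent), deontic closure gives O(record_manifest).
So O(record_manifest) holds — record_manifest is obligatory. None of the other listed options is made obligatory by any chain of premises.

record_manifest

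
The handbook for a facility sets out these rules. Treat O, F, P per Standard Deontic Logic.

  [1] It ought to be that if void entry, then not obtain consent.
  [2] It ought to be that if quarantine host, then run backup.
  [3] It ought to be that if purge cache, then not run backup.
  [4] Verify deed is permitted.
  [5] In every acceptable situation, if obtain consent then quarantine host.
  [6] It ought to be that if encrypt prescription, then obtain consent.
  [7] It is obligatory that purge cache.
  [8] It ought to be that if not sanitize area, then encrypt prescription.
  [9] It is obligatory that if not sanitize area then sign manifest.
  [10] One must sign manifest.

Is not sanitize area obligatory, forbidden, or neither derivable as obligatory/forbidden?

Premise 7 states O(purge_cache) outright.
Applying K to premise 3 (O(purge_cache → ¬run_backup)) and O(purge_cache) yields O(¬run_backup).
Premise 2, O(quarantine_host → run_backup), contraposes to O(¬run_backup → ¬quarantine_host); with O(¬run_backup) we get O(¬quarantine_host).
Premise 5 is O(obtain_consent → quarantine_host); contrapositively O(¬quarantine_host → ¬obtain_consent). Since O(¬quarantine_host) holds, K gives O(¬obtain_consent).
Premise 6 is O(encrypt_prescription → obtain_consent); contrapositively O(¬obtain_consent → ¬encrypt_prescription). Since O(¬obtain_consent) holds, K gives O(¬encrypt_prescription).
The contrapositive of premise 8 (O(¬sanitize_area → encrypt_prescription)) is O(¬encrypt_prescription → sanitize_area), and O(¬encrypt_prescription) is already established, so O(sanitize_area).
Premises 1, 4, 9, 10 do not contribute to this derivation.
Thus O(sanitize_area), which is F(¬sanitize_area): ¬sanitize_area is forbidden.

Forbidden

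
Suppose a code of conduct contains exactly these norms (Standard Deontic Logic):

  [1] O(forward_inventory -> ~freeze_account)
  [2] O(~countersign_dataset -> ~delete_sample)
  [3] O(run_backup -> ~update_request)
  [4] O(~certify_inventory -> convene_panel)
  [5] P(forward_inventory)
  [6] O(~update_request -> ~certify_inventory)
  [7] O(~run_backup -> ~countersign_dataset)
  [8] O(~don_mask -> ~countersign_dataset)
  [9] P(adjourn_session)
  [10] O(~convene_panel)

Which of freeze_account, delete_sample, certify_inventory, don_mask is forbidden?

delete_sample

Premise 10 states O(~convene_panel) outright.
Premise 4, O(~certify_inventory -> convene_panel), contraposes to O(~convene_panel -> certify_inventory); with O(~convene_panel) we get O(certify_inventory).
Premise 6 is O(~update_request -> ~certify_inventory); contrapositively O(certify_inventory -> update_request). Since O(certify_inventory) holds, K gives O(update_request).
Premise 3, O(run_backup -> ~update_request), contraposes to O(update_request -> ~run_backup); with O(update_request) we get O(~run_backup).
Premise 7 is O(~run_backup -> ~countersign_dataset); since O(~run_backup), deontic closure gives O(~countersign_dataset).
From O(~countersign_dataset) and premise 2, O(~countersign_dataset -> ~delete_sample), we obtain O(~delete_sample).
So O(~delete_sample) holds, i.e. delete_sample is forbidden. None of the other listed options is forbidden under the premises.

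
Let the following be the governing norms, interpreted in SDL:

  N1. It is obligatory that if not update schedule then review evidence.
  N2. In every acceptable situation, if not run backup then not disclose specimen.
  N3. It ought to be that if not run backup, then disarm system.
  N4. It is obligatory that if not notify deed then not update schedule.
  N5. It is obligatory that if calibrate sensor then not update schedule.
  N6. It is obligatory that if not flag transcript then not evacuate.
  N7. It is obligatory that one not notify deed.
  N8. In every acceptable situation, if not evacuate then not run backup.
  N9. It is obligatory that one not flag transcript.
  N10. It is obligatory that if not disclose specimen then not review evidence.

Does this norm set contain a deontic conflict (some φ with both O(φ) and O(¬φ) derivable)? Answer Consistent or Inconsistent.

Premise 7 gives O(¬notify_deed).
Premise 4 is O(¬notify_deed → ¬update_schedule); since O(¬notify_deed), deontic closure gives O(¬update_schedule).
From O(¬update_schedule) and premise 1, O(¬update_schedule → review_evidence), we obtain O(review_evidence).
Premise 10 is O(¬disclose_specimen → ¬review_evidence); contrapositively O(review_evidence → disclose_specimen). Since O(review_evidence) holds, K gives O(disclose_specimen).
Premise 2, O(¬run_backup → ¬disclose_specimen), contraposes to O(disclose_specimen → run_backup); with O(disclose_specimen) we get O(run_backup).
The contrapositive of premise 8 (O(¬evacuate → ¬run_backup)) is O(run_backup → evacuate), and O(run_backup) is already established, so O(evacuate).
The contrapositive of premise 6 (O(¬flag_transcript → ¬evacuate)) is O(evacuate → flag_transcript), and O(evacuate) is already established, so O(flag_transcript).
But premise 9 directly asserts O(¬flag_transcript).
We now have both O(flag_transcript) and O(¬flag_transcript) — flag_transcript is simultaneously obligatory and forbidden, violating the D-axiom.

Inconsistent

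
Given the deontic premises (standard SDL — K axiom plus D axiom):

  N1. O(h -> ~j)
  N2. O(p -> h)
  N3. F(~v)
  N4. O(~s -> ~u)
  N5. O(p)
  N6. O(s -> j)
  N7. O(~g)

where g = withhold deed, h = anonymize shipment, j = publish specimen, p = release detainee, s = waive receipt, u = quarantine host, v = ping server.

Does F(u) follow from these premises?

From premise 5 we have O(p).
With premise 2, O(p -> h), the K-axiom yields O(h).
From O(h) and premise 1, O(h -> ~j), we obtain O(~j).
Premise 6 is O(s -> j); contrapositively O(~j -> ~s). Since O(~j) holds, K gives O(~s).
With premise 4, O(~s -> ~u), the K-axiom yields O(~u).
Premises 3, 7 do not contribute to this derivation.
So O(~u) holds, i.e. F(u). The claim follows.

Yes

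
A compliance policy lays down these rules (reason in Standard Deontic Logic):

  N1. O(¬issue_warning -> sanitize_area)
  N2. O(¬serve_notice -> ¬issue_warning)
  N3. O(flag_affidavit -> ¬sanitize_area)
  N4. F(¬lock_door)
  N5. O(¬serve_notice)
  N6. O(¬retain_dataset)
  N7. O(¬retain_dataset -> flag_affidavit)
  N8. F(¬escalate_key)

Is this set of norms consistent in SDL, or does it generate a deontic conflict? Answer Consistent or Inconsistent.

Premise 5 gives O(¬serve_notice).
With premise 2, O(¬serve_notice -> ¬issue_warning), the K-axiom yields O(¬issue_warning).
With premise 1, O(¬issue_warning -> sanitize_area), the K-axiom yields O(sanitize_area).
The contrapositive of premise 3 (O(flag_affidavit -> ¬sanitize_area)) is O(sanitize_area -> ¬flag_affidavit), and O(sanitize_area) is already established, so O(¬flag_affidavit).
Premise 7 is O(¬retain_dataset -> flag_affidavit); contrapositively O(¬flag_affidavit -> retain_dataset). Since O(¬flag_affidavit) holds, K gives O(retain_dataset).
Yet premise 6 states O(¬retain_dataset).
We now have both O(retain_dataset) and O(¬retain_dataset) — retain_dataset is simultaneously obligatory and forbidden, violating the D-axiom.

Inconsistent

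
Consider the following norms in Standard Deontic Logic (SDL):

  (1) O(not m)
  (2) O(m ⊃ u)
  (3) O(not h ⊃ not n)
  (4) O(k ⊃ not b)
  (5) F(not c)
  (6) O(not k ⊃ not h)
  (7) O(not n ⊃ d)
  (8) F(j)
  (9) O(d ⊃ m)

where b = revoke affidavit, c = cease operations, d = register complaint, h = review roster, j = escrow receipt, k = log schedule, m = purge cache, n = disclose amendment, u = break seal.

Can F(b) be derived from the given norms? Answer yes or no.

Yes

Premise 1 states O(not m) outright.
The contrapositive of premise 9 (O(d ⊃ m)) is O(not m ⊃ not d), and O(not m) is already established, so O(not d).
Premise 7 is O(not n ⊃ d); contrapositively O(not d ⊃ n). Since O(not d) holds, K gives O(n).
Premise 3, O(not h ⊃ not n), contraposes to O(n ⊃ h); with O(n) we get O(h).
The contrapositive of premise 6 (O(not k ⊃ not h)) is O(h ⊃ k), and O(h) is already established, so O(k).
Applying K to premise 4 (O(k ⊃ not b)) and O(k) yields O(not b).
Premises 2, 5, 8 do not contribute to this derivation.
So O(not b) holds, i.e. F(b). The claim follows.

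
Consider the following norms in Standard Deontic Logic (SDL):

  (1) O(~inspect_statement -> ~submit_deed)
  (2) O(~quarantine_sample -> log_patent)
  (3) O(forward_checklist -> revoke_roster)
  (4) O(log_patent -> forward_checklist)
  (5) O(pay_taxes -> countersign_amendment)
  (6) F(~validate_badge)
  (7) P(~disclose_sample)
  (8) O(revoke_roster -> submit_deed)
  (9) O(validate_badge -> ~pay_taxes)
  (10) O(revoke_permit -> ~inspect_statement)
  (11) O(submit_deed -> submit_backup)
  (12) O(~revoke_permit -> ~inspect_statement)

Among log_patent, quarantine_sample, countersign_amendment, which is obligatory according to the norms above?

Premises 12 and 10 are O(~revoke_permit -> ~inspect_statement) and O(revoke_permit -> ~inspect_statement); every ideal world satisfies ~revoke_permit or revoke_permit, so in either case ~inspect_statement holds — hence O(~inspect_statement).
Premise 1 is O(~inspect_statement -> ~submit_deed); since O(~inspect_statement), deontic closure gives O(~submit_deed).
Premise 8, O(revoke_roster -> submit_deed), contraposes to O(~submit_deed -> ~revoke_roster); with O(~submit_deed) we get O(~revoke_roster).
Premise 3 is O(forward_checklist -> revoke_roster); contrapositively O(~revoke_roster -> ~forward_checklist). Since O(~revoke_roster) holds, K gives O(~forward_checklist).
Premise 4, O(log_patent -> forward_checklist), contraposes to O(~forward_checklist -> ~log_patent); with O(~forward_checklist) we get O(~log_patent).
Premise 2, O(~quarantine_sample -> log_patent), contraposes to O(~log_patent -> quarantine_sample); with O(~log_patent) we get O(quarantine_sample).
So O(quarantine_sample) holds — quarantine_sample is obligatory. None of the other listed options is made obligatory by any chain of premises.

quarantine_sample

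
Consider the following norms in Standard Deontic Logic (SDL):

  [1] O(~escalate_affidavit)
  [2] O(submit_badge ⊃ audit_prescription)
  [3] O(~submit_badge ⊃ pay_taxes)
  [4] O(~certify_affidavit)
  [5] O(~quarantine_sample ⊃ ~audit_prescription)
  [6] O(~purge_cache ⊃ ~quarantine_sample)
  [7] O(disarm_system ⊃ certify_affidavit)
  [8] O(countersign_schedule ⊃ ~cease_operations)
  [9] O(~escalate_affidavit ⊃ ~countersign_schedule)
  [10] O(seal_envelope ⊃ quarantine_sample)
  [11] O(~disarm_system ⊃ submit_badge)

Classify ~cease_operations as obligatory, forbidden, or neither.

Premise 8 is O(countersign_schedule ⊃ ~cease_operations), but O(countersign_schedule) is not derivable from the premises, so it does not yield O(~cease_operations).
No premise or chain of K-axiom applications forces O(~cease_operations), and none forces O(cease_operations). So ~cease_operations is neither obligatory nor forbidden under these norms.

Neither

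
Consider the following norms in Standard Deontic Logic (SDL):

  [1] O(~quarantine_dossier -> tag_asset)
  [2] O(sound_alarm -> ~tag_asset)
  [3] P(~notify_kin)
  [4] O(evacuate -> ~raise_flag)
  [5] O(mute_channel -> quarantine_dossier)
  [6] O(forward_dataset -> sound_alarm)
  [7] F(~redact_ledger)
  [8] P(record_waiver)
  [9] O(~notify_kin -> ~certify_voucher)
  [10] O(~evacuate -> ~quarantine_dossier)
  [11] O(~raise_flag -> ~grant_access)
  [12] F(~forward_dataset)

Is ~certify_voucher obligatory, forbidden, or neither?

Neither

Premise 9 is O(~notify_kin -> ~certify_voucher), but O(~notify_kin) is not derivable from the premises (the permission P(~notify_kin) asserts only ~O(notify_kin), not O(~notify_kin)), so it does not yield O(~certify_voucher).
No premise or chain of K-axiom applications forces O(~certify_voucher), and none forces O(certify_voucher). So ~certify_voucher is neither obligatory nor forbidden under these norms.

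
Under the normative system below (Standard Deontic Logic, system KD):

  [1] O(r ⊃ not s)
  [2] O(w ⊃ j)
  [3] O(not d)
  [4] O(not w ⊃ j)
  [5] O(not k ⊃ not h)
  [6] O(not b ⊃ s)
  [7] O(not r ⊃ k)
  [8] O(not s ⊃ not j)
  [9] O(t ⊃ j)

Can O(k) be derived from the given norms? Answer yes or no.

Premises 2 and 4 cover both cases: O(w ⊃ j) and O(not w ⊃ j). Since w ∨ not w is a tautology, O(j) follows.
Premise 8 is O(not s ⊃ not j); contrapositively O(j ⊃ s). Since O(j) holds, K gives O(s).
Premise 1 is O(r ⊃ not s); contrapositively O(s ⊃ not r). Since O(s) holds, K gives O(not r).
From O(not r) and premise 7, O(not r ⊃ k), we obtain O(k).
Premises 3, 5, 6, 9 do not contribute to this derivation.
So O(k) follows.

Yes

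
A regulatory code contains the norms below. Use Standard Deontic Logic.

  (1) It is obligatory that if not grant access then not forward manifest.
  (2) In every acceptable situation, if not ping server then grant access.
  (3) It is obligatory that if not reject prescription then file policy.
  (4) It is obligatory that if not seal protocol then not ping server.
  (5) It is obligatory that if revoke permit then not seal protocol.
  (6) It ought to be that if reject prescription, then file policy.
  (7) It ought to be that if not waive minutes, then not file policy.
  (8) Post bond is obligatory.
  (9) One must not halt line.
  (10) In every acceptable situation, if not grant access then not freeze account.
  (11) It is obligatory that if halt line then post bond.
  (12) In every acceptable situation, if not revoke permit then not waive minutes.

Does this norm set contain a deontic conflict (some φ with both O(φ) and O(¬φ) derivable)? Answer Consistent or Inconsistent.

Consistent

Premise 11 is O(halt_line → post_bond); even if O(post_bond) held, inferring O(halt_line) would be affirming the consequent — invalid.
So O(halt_line) is not derivable, and the apparent clash with O(¬halt_line) does not arise.
A world satisfying every obligation exists (e.g. file_policy=true, forward_manifest=false, freeze_account=false, grant_access=true, halt_line=false, ping_server=false, post_bond=true, reject_prescription=false, revoke_permit=true, seal_protocol=false, waive_minutes=true); no atom is both obligatory and forbidden, so the set is consistent.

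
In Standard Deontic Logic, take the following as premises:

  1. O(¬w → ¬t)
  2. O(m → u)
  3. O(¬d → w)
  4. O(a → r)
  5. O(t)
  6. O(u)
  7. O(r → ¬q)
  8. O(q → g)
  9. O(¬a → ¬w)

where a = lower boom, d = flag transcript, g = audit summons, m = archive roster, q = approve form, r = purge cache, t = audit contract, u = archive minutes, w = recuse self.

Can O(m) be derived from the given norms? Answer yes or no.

Premise 2 is O(m → u); even if O(u) held, inferring O(m) would be affirming the consequent — invalid.
No other premise forces O(m). An ideal world satisfying every premise can still have m false, so O(m) is not derivable.

No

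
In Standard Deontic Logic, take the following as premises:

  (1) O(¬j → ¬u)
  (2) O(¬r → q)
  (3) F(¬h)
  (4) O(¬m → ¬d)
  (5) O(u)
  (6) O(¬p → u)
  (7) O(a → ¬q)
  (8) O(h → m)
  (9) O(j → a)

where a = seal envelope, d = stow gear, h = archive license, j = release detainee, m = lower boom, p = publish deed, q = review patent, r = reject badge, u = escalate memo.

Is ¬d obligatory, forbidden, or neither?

Neither

Premise 4 is O(¬m → ¬d), but O(¬m) is not derivable from the premises, so it does not yield O(¬d).
No premise or chain of K-axiom applications forces O(¬d), and none forces O(d). So ¬d is neither obligatory nor forbidden under these norms.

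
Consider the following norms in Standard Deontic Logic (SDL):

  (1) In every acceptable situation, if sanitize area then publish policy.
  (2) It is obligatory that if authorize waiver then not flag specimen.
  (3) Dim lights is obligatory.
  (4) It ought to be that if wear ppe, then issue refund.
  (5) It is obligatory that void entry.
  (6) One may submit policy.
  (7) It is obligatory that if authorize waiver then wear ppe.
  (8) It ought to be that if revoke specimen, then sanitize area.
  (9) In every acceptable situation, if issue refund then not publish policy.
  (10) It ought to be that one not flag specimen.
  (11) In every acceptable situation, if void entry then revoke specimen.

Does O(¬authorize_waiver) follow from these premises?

Yes

Premise 5 states O(void_entry) outright.
Premise 11 is O(void_entry → revoke_specimen); since O(void_entry), deontic closure gives O(revoke_specimen).
From O(revoke_specimen) and premise 8, O(revoke_specimen → sanitize_area), we obtain O(sanitize_area).
Premise 1 is O(sanitize_area → publish_policy); since O(sanitize_area), deontic closure gives O(publish_policy).
The contrapositive of premise 9 (O(issue_refund → ¬publish_policy)) is O(publish_policy → ¬issue_refund), and O(publish_policy) is already established, so O(¬issue_refund).
The contrapositive of premise 4 (O(wear_ppe → issue_refund)) is O(¬issue_refund → ¬wear_ppe), and O(¬issue_refund) is already established, so O(¬wear_ppe).
Premise 7 is O(authorize_waiver → wear_ppe); contrapositively O(¬wear_ppe → ¬authorize_waiver). Since O(¬wear_ppe) holds, K gives O(¬authorize_waiver).
Premises 2, 3, 6, 10 do not contribute to this derivation.
So O(¬authorize_waiver) follows.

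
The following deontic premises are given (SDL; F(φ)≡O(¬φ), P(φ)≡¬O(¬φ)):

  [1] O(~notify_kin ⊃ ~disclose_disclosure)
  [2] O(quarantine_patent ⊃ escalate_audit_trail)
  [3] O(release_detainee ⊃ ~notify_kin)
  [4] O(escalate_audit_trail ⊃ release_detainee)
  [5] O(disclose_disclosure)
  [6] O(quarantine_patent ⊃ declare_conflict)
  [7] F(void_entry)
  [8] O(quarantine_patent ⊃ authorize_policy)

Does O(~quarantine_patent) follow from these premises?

Yes

Premise 5 gives O(disclose_disclosure).
Premise 1, O(~notify_kin ⊃ ~disclose_disclosure), contraposes to O(disclose_disclosure ⊃ notify_kin); with O(disclose_disclosure) we get O(notify_kin).
Premise 3 is O(release_detainee ⊃ ~notify_kin); contrapositively O(notify_kin ⊃ ~release_detainee). Since O(notify_kin) holds, K gives O(~release_detainee).
Premise 4 is O(escalate_audit_trail ⊃ release_detainee); contrapositively O(~release_detainee ⊃ ~escalate_audit_trail). Since O(~release_detainee) holds, K gives O(~escalate_audit_trail).
The contrapositive of premise 2 (O(quarantine_patent ⊃ escalate_audit_trail)) is O(~escalate_audit_trail ⊃ ~quarantine_patent), and O(~escalate_audit_trail) is already established, so O(~quarantine_patent).
Premises 6, 7, 8 do not contribute to this derivation.
So O(~quarantine_patent) follows.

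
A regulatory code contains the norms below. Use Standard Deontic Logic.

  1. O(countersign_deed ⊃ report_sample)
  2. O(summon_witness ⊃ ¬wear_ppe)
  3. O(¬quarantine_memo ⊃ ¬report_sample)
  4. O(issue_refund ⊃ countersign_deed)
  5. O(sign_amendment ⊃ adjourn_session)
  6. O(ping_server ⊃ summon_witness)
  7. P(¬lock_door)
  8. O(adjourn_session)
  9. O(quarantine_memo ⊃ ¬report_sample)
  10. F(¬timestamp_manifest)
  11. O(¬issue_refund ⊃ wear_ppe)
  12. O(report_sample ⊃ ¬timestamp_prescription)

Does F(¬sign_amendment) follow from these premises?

No

Premise 5 is O(sign_amendment ⊃ adjourn_session); even if O(adjourn_session) held, inferring O(sign_amendment) would be affirming the consequent — invalid.
No other premise forces O(sign_amendment). An ideal world satisfying every premise can still have ¬sign_amendment true, so F(¬sign_amendment) is not derivable.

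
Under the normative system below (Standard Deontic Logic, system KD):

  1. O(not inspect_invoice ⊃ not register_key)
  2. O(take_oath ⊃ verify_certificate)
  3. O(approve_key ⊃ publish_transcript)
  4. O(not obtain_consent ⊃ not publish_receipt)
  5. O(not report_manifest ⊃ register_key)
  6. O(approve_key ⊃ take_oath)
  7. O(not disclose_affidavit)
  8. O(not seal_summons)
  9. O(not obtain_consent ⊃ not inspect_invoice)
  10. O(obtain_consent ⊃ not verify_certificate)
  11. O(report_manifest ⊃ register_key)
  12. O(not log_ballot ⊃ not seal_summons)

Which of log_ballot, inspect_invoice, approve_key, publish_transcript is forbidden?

approve_key

Premises 5 and 11 are O(not report_manifest ⊃ register_key) and O(report_manifest ⊃ register_key); every ideal world satisfies not report_manifest or report_manifest, so in either case register_key holds — hence O(register_key).
Premise 1 is O(not inspect_invoice ⊃ not register_key); contrapositively O(register_key ⊃ inspect_invoice). Since O(register_key) holds, K gives O(inspect_invoice).
Premise 9 is O(not obtain_consent ⊃ not inspect_invoice); contrapositively O(inspect_invoice ⊃ obtain_consent). Since O(inspect_invoice) holds, K gives O(obtain_consent).
Applying K to premise 10 (O(obtain_consent ⊃ not verify_certificate)) and O(obtain_consent) yields O(not verify_certificate).
Premise 2 is O(take_oath ⊃ verify_certificate); contrapositively O(not verify_certificate ⊃ not take_oath). Since O(not verify_certificate) holds, K gives O(not take_oath).
Premise 6, O(approve_key ⊃ take_oath), contraposes to O(not take_oath ⊃ not approve_key); with O(not take_oath) we get O(not approve_key).
So O(not approve_key) holds, i.e. approve_key is forbidden. None of the other listed options is forbidden under the premises.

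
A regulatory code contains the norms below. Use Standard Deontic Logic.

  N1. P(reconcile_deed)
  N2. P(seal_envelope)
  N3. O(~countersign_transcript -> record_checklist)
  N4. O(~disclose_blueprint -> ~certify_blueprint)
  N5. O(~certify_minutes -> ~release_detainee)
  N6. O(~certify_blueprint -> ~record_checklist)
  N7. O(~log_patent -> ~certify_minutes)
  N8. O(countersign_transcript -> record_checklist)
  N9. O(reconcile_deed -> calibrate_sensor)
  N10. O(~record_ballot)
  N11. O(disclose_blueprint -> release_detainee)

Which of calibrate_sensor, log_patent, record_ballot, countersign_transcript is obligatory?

Premises 8 and 3 cover both cases: O(countersign_transcript -> record_checklist) and O(~countersign_transcript -> record_checklist). Since countersign_transcript ∨ ~countersign_transcript is a tautology, O(record_checklist) follows.
Premise 6 is O(~certify_blueprint -> ~record_checklist); contrapositively O(record_checklist -> certify_blueprint). Since O(record_checklist) holds, K gives O(certify_blueprint).
Premise 4 is O(~disclose_blueprint -> ~certify_blueprint); contrapositively O(certify_blueprint -> disclose_blueprint). Since O(certify_blueprint) holds, K gives O(disclose_blueprint).
From O(disclose_blueprint) and premise 11, O(disclose_blueprint -> release_detainee), we obtain O(release_detainee).
Premise 5 is O(~certify_minutes -> ~release_detainee); contrapositively O(release_detainee -> certify_minutes). Since O(release_detainee) holds, K gives O(certify_minutes).
Premise 7 is O(~log_patent -> ~certify_minutes); contrapositively O(certify_minutes -> log_patent). Since O(certify_minutes) holds, K gives O(log_patent).
So O(log_patent) holds — log_patent is obligatory. None of the other listed options is made obligatory by any chain of premises.

log_patent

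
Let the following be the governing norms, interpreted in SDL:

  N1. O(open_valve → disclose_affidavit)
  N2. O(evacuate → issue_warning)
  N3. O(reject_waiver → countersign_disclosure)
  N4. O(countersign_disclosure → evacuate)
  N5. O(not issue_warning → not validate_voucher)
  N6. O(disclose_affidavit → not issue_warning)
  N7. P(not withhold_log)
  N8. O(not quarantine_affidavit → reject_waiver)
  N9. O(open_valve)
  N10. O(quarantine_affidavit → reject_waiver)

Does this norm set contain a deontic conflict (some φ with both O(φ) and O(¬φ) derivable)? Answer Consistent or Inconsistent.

Premises 10 and 8 are O(quarantine_affidavit → reject_waiver) and O(not quarantine_affidavit → reject_waiver); every ideal world satisfies quarantine_affidavit or not quarantine_affidavit, so in either case reject_waiver holds — hence O(reject_waiver).
With premise 3, O(reject_waiver → countersign_disclosure), the K-axiom yields O(countersign_disclosure).
Premise 4 is O(countersign_disclosure → evacuate); since O(countersign_disclosure), deontic closure gives O(evacuate).
With premise 2, O(evacuate → issue_warning), the K-axiom yields O(issue_warning).
Premise 6 is O(disclose_affidavit → not issue_warning); contrapositively O(issue_warning → not disclose_affidavit). Since O(issue_warning) holds, K gives O(not disclose_affidavit).
Premise 1 is O(open_valve → disclose_affidavit); contrapositively O(not disclose_affidavit → not open_valve). Since O(not disclose_affidavit) holds, K gives O(not open_valve).
Yet premise 9 states O(open_valve).
We now have both O(not open_valve) and O(open_valve) — open_valve is simultaneously obligatory and forbidden, violating the D-axiom.

Inconsistent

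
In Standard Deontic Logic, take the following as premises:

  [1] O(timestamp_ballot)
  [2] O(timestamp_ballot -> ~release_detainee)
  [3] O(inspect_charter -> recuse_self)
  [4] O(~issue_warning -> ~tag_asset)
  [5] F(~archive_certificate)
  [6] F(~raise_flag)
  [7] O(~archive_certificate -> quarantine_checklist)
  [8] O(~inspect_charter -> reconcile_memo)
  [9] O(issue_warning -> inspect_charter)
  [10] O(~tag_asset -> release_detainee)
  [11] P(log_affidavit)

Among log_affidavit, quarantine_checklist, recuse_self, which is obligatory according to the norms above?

Premise 1 gives O(timestamp_ballot).
Premise 2 is O(timestamp_ballot -> ~release_detainee); since O(timestamp_ballot), deontic closure gives O(~release_detainee).
The contrapositive of premise 10 (O(~tag_asset -> release_detainee)) is O(~release_detainee -> tag_asset), and O(~release_detainee) is already established, so O(tag_asset).
Premise 4, O(~issue_warning -> ~tag_asset), contraposes to O(tag_asset -> issue_warning); with O(tag_asset) we get O(issue_warning).
From O(issue_warning) and premise 9, O(issue_warning -> inspect_charter), we obtain O(inspect_charter).
From O(inspect_charter) and premise 3, O(inspect_charter -> recuse_self), we obtain O(recuse_self).
So O(recuse_self) holds — recuse_self is obligatory. None of the other listed options is made obligatory by any chain of premises.

recuse_self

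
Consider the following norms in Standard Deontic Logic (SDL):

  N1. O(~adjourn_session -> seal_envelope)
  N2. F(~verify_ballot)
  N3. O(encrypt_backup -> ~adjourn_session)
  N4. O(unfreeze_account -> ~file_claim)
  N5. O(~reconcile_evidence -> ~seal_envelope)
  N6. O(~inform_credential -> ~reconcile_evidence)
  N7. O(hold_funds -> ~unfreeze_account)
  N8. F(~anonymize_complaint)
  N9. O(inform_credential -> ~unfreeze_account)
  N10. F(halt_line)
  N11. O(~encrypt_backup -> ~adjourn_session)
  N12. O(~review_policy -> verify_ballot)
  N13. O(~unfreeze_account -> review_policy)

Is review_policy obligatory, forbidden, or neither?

Obligatory

By case analysis on encrypt_backup: premise 3 gives O(encrypt_backup -> ~adjourn_session) and premise 11 gives O(~encrypt_backup -> ~adjourn_session), so O(~adjourn_session) either way.
With premise 1, O(~adjourn_session -> seal_envelope), the K-axiom yields O(seal_envelope).
Premise 5 is O(~reconcile_evidence -> ~seal_envelope); contrapositively O(seal_envelope -> reconcile_evidence). Since O(seal_envelope) holds, K gives O(reconcile_evidence).
The contrapositive of premise 6 (O(~inform_credential -> ~reconcile_evidence)) is O(reconcile_evidence -> inform_credential), and O(reconcile_evidence) is already established, so O(inform_credential).
With premise 9, O(inform_credential -> ~unfreeze_account), the K-axiom yields O(~unfreeze_account).
From O(~unfreeze_account) and premise 13, O(~unfreeze_account -> review_policy), we obtain O(review_policy).
Premises 2, 4, 7, 8, 10, 12 do not contribute to this derivation.
Hence review_policy is obligatory.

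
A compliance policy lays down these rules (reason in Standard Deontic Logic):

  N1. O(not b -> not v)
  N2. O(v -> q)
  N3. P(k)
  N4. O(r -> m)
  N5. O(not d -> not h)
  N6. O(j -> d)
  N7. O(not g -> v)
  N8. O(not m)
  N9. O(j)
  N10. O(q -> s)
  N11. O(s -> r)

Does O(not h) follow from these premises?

Premise 5 is O(not d -> not h), but O(not d) is not derivable from the premises, so it does not yield O(not h).
No other premise forces O(not h). An ideal world satisfying every premise can still have not h false, so O(not h) is not derivable.

No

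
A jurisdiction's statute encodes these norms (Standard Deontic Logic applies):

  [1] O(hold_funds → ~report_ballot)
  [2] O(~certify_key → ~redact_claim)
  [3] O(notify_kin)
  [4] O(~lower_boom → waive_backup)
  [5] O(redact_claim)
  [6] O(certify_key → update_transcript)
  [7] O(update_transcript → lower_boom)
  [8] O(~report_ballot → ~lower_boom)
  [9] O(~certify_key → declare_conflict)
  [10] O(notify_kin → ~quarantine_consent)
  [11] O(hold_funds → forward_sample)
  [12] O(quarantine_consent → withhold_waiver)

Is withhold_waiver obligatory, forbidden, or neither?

Neither

Premise 12 is O(quarantine_consent → withhold_waiver), but O(quarantine_consent) is not derivable from the premises, so it does not yield O(withhold_waiver).
No premise or chain of K-axiom applications forces O(withhold_waiver), and none forces O(~withhold_waiver). So withhold_waiver is neither obligatory nor forbidden under these norms.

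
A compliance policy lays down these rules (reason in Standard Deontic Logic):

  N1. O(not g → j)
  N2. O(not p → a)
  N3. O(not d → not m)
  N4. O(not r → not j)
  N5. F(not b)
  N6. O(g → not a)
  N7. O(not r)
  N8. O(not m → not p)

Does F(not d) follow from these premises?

Yes

Premise 7 states O(not r) outright.
Premise 4 is O(not r → not j); since O(not r), deontic closure gives O(not j).
The contrapositive of premise 1 (O(not g → j)) is O(not j → g), and O(not j) is already established, so O(g).
Applying K to premise 6 (O(g → not a)) and O(g) yields O(not a).
The contrapositive of premise 2 (O(not p → a)) is O(not a → p), and O(not a) is already established, so O(p).
The contrapositive of premise 8 (O(not m → not p)) is O(p → m), and O(p) is already established, so O(m).
The contrapositive of premise 3 (O(not d → not m)) is O(m → d), and O(m) is already established, so O(d).
Premise 5 does not contribute to this derivation.
So O(d) holds, i.e. F(not d). The claim follows.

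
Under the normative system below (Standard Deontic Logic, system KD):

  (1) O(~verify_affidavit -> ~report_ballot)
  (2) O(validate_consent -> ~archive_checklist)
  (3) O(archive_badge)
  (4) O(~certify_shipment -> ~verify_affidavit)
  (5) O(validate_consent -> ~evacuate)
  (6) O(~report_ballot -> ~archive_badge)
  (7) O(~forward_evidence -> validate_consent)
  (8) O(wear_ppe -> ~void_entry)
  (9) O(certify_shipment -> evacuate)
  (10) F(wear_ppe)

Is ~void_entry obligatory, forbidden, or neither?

Neither

Premise 8 is O(wear_ppe -> ~void_entry), but O(wear_ppe) is not derivable from the premises, so it does not yield O(~void_entry).
No premise or chain of K-axiom applications forces O(~void_entry), and none forces O(void_entry). So ~void_entry is neither obligatory nor forbidden under these norms.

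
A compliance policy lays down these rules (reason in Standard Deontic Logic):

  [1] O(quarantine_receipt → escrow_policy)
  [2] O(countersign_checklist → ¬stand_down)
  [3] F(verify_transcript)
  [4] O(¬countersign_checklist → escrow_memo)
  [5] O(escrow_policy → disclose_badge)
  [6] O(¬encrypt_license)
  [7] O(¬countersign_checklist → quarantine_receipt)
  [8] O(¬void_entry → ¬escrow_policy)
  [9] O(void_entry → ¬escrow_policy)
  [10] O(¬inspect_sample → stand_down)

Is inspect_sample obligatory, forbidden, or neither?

By case analysis on void_entry: premise 9 gives O(void_entry → ¬escrow_policy) and premise 8 gives O(¬void_entry → ¬escrow_policy), so O(¬escrow_policy) either way.
Premise 1, O(quarantine_receipt → escrow_policy), contraposes to O(¬escrow_policy → ¬quarantine_receipt); with O(¬escrow_policy) we get O(¬quarantine_receipt).
The contrapositive of premise 7 (O(¬countersign_checklist → quarantine_receipt)) is O(¬quarantine_receipt → countersign_checklist), and O(¬quarantine_receipt) is already established, so O(countersign_checklist).
From O(countersign_checklist) and premise 2, O(countersign_checklist → ¬stand_down), we obtain O(¬stand_down).
Premise 10, O(¬inspect_sample → stand_down), contraposes to O(¬stand_down → inspect_sample); with O(¬stand_down) we get O(inspect_sample).
Premises 3, 4, 5, 6 do not contribute to this derivation.
Hence inspect_sample is obligatory.

Obligatory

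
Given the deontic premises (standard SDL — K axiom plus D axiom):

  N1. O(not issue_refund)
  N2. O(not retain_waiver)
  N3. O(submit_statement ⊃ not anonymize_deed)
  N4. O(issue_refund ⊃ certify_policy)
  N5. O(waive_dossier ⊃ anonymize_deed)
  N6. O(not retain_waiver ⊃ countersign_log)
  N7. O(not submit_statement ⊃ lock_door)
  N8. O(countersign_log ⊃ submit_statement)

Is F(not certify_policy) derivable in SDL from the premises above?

Premise 4 is O(issue_refund ⊃ certify_policy), but O(issue_refund) is not derivable from the premises, so it does not yield O(certify_policy).
No other premise forces O(certify_policy). An ideal world satisfying every premise can still have not certify_policy true, so F(not certify_policy) is not derivable.

No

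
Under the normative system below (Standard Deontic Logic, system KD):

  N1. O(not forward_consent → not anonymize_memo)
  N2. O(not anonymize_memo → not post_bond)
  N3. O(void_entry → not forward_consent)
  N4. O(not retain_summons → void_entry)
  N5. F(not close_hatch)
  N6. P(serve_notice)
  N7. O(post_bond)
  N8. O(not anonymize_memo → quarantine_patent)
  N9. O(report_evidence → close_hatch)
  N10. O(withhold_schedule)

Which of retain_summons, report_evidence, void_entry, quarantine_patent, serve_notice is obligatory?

retain_summons

Premise 7 states O(post_bond) outright.
Premise 2, O(not anonymize_memo → not post_bond), contraposes to O(post_bond → anonymize_memo); with O(post_bond) we get O(anonymize_memo).
The contrapositive of premise 1 (O(not forward_consent → not anonymize_memo)) is O(anonymize_memo → forward_consent), and O(anonymize_memo) is already established, so O(forward_consent).
Premise 3 is O(void_entry → not forward_consent); contrapositively O(forward_consent → not void_entry). Since O(forward_consent) holds, K gives O(not void_entry).
The contrapositive of premise 4 (O(not retain_summons → void_entry)) is O(not void_entry → retain_summons), and O(not void_entry) is already established, so O(retain_summons).
So O(retain_summons) holds — retain_summons is obligatory. None of the other listed options is made obligatory by any chain of premises.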